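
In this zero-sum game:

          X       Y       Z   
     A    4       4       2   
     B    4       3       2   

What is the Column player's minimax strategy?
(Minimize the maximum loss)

Column should play Z, value = 2

Work:
Column player minimizes Row's maximum payoff:
Column X: max payoff to Row = 4
Column Y: max payoff to Row = 4
Column Z: max payoff to Row = 2
Minimum is 2, achieved by column Z.
Minimax strategy: Z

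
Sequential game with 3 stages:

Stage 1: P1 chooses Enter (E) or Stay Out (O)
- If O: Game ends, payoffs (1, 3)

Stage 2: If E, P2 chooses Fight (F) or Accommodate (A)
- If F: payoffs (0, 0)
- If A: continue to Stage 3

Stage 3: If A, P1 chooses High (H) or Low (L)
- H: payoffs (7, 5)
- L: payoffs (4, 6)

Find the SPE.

SPE: (E, A, H); Outcome (7, 5)

Work:
Stage 3: P1 chooses H (7 vs 4)
Stage 2: P2: F->0, A->5 (anticipating H). Choose A
Stage 1: P1: O->1, E->7 (anticipating A, H). Choose E
SPE path: E -> A -> H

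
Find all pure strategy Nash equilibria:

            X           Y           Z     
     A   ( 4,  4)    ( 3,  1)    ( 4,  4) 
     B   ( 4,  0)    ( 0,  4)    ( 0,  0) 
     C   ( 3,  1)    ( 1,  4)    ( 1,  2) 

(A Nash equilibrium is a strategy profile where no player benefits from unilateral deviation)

Nash equilibrium: (A, X), (A, Z)

Work:
Best responses:
  P1 vs X: payoffs [4, 4, 3] → best response A/B (payoff 4)
  P1 vs Y: payoffs [3, 0, 1] → best response A (payoff 3)
  P1 vs Z: payoffs [4, 0, 1] → best response A (payoff 4)
  P2 vs A: payoffs [4, 1, 4] → best response X/Z (payoff 4)
  P2 vs B: payoffs [0, 4, 0] → best response Y (payoff 4)
  P2 vs C: payoffs [1, 4, 2] → best response Y (payoff 4)
Mutual best responses: (A,X), (A,Z) → Nash equilibria.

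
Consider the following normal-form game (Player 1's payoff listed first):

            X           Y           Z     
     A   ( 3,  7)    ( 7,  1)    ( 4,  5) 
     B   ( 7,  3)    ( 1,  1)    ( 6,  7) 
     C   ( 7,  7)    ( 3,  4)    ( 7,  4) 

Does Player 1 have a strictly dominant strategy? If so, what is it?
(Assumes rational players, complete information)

No strictly dominant strategy exists for Player 1

Work:
A strategy strictly dominates another if it gives a strictly higher payoff against every opponent action. Compare each pair of P1's strategies column-by-column:
  A vs B: [3 vs 7, 7 vs 1, 4 vs 6] → A does not strictly dominate B (column X: 3 ≤ 7)
  A vs C: [3 vs 7, 7 vs 3, 4 vs 7] → A does not strictly dominate C (column X: 3 ≤ 7)
  B vs A: [7 vs 3, 1 vs 7, 6 vs 4] → B does not strictly dominate A (column Y: 1 ≤ 7)
  B vs C: [7 vs 7, 1 vs 3, 6 vs 7] → B does not strictly dominate C (column X: 7 ≤ 7)
  C vs A: [7 vs 3, 3 vs 7, 7 vs 4] → C does not strictly dominate A (column Y: 3 ≤ 7)
  C vs B: [7 vs 7, 3 vs 1, 7 vs 6] → C does not strictly dominate B (column X: 7 ≤ 7)
No single strategy strictly dominates all others → no strictly dominant strategy.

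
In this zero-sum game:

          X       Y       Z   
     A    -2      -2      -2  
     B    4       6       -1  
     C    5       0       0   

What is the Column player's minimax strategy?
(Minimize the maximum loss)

Column should play Z, value = 0

Work:
Column player minimizes Row's maximum payoff:
Column X: max payoff to Row = 5
Column Y: max payoff to Row = 6
Column Z: max payoff to Row = 0
Minimum is 0, achieved by column Z.
Minimax strategy: Z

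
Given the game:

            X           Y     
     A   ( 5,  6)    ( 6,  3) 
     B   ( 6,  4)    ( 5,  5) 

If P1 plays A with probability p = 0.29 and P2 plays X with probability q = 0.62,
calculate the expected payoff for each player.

E[P1] = 5.5504, E[P2] = 4.5192

Work:
E[P1] = p·q·π₁(A,X) + p·(1-q)·π₁(A,Y) + (1-p)·q·π₁(B,X) + (1-p)·(1-q)·π₁(B,Y)
= 0.29·0.62·5 + 0.29·0.38·6 + 0.71·0.62·6 + 0.71·0.38·5
= 5.5504

E[P2] = 4.5192 (similar calculation)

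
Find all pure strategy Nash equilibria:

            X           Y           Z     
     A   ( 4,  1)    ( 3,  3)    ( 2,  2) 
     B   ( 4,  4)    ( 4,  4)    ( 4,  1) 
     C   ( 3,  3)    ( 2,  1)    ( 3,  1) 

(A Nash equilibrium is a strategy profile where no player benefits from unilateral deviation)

Nash equilibrium: (B, X), (B, Y)

Work:
Best responses:
  P1 vs X: payoffs [4, 4, 3] → best response A/B (payoff 4)
  P1 vs Y: payoffs [3, 4, 2] → best response B (payoff 4)
  P1 vs Z: payoffs [2, 4, 3] → best response B (payoff 4)
  P2 vs A: payoffs [1, 3, 2] → best response Y (payoff 3)
  P2 vs B: payoffs [4, 4, 1] → best response X/Y (payoff 4)
  P2 vs C: payoffs [3, 1, 1] → best response X (payoff 3)
Mutual best responses: (B,X), (B,Y) → Nash equilibria.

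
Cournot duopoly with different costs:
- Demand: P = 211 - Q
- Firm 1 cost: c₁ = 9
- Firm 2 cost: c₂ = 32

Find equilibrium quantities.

q₁* = 75.0, q₂* = 52.0

Work:
Reaction: q₁ = (211 - 9 - q₂)/2
Reaction: q₂ = (211 - 32 - q₁)/2
Solve simultaneously:
q₁* = (211 - 2×9 + 32)/3 = 75.0
q₂* = (211 - 2×32 + 9)/3 = 52.0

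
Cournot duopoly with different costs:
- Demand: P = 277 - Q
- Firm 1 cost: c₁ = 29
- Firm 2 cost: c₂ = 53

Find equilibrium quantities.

q₁* = 90.67, q₂* = 66.67

Work:
Reaction: q₁ = (277 - 29 - q₂)/2
Reaction: q₂ = (277 - 53 - q₁)/2
Solve simultaneously:
q₁* = (277 - 2×29 + 53)/3 = 90.67
q₂* = (277 - 2×53 + 29)/3 = 66.67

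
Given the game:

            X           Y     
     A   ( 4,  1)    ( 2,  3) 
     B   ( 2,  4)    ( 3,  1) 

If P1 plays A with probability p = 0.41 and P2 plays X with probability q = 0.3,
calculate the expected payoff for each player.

E[P1] = 2.659, E[P2] = 2.105

Work:
E[P1] = p·q·π₁(A,X) + p·(1-q)·π₁(A,Y) + (1-p)·q·π₁(B,X) + (1-p)·(1-q)·π₁(B,Y)
= 0.41·0.3·4 + 0.41·0.7·2 + 0.59·0.3·2 + 0.59·0.7·3
= 2.659

E[P2] = 2.105 (similar calculation)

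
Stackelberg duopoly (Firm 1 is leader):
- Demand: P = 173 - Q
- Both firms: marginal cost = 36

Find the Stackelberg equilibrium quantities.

q₁* (leader) = 68.5, q₂* (follower) = 34.25

Work:
Follower's reaction: q₂ = (a - c - q₁)/2
Leader substitutes: π₁ = q₁·(a - q₁ - (a-c-q₁)/2 - c)
FOC: q₁* = (173 - 36)/2 = 68.50
Then: q₂* = (173 - 36 - 68.5)/2 = 34.25
Leader has first-mover advantage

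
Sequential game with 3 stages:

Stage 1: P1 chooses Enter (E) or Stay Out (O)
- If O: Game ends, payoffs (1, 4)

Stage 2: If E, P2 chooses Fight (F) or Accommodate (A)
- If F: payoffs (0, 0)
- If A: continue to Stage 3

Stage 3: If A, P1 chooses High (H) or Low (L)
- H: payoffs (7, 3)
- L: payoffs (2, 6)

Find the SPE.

SPE: (E, A, H); Outcome (7, 3)

Work:
Stage 3: P1 chooses H (7 vs 2)
Stage 2: P2: F->0, A->3 (anticipating H). Choose A
Stage 1: P1: O->1, E->7 (anticipating A, H). Choose E
SPE path: E -> A -> H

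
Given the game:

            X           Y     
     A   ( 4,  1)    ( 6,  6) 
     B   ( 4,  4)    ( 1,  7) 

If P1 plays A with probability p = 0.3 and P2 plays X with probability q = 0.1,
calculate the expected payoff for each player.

E[P1] = 2.65, E[P2] = 6.34

Work:
E[P1] = p·q·π₁(A,X) + p·(1-q)·π₁(A,Y) + (1-p)·q·π₁(B,X) + (1-p)·(1-q)·π₁(B,Y)
= 0.3·0.1·4 + 0.3·0.9·6 + 0.7·0.1·4 + 0.7·0.9·1
= 2.65

E[P2] = 6.34 (similar calculation)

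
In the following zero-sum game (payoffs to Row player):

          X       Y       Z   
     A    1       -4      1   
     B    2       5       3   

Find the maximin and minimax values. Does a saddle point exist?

Maximin = 2, Minimax = 2, Saddle: True

Work:
Row minimums: [-4, 2] → maximin = 2
Column maximums: [2, 5, 3] → minimax = 2
Saddle point exists! Game value = 2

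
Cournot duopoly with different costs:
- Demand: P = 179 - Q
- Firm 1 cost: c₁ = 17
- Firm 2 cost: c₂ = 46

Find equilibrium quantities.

q₁* = 63.67, q₂* = 34.67

Work:
Reaction: q₁ = (179 - 17 - q₂)/2
Reaction: q₂ = (179 - 46 - q₁)/2
Solve simultaneously:
q₁* = (179 - 2×17 + 46)/3 = 63.67
q₂* = (179 - 2×46 + 17)/3 = 34.67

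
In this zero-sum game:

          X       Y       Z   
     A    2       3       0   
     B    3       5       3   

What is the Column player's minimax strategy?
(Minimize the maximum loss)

Column should play X or Z (all achieve the minimum), value = 3

Work:
Column player minimizes Row's maximum payoff:
Column X: max payoff to Row = 3
Column Y: max payoff to Row = 5
Column Z: max payoff to Row = 3
Minimum is 3, achieved by columns X, Z (tied).
Each of X or Z is a minimax strategy.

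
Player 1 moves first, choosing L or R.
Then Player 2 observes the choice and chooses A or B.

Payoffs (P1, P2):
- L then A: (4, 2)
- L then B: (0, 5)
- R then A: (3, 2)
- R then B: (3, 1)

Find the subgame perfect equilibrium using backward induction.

P1 plays R, P2 plays B after L and A after R; Payoff (3, 2)

Work:
Backward induction:
After L: P2 chooses B → P1 gets 0
After R: P2 chooses A → P1 gets 3
P1 chooses R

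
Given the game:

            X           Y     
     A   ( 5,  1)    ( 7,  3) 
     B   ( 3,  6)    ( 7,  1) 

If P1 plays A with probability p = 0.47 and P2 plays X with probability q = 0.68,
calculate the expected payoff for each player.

E[P1] = 4.9192, E[P2] = 3.1028

Work:
E[P1] = p·q·π₁(A,X) + p·(1-q)·π₁(A,Y) + (1-p)·q·π₁(B,X) + (1-p)·(1-q)·π₁(B,Y)
= 0.47·0.68·5 + 0.47·0.32·7 + 0.53·0.68·3 + 0.53·0.32·7
= 4.9192

E[P2] = 3.1028 (similar calculation)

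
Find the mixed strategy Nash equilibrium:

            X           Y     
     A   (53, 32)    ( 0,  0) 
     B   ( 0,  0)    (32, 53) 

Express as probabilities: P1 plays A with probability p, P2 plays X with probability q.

p = 0.6235, q = 0.3765

Work:
Find probabilities that make opponent indifferent:
P2 chooses q to make P1 indifferent between A and B
P1 chooses p to make P2 indifferent between X and Y
Mixed NE: P1 plays (A: 0.6235, B: 0.3765), P2 plays (X: 0.3765, Y: 0.6235)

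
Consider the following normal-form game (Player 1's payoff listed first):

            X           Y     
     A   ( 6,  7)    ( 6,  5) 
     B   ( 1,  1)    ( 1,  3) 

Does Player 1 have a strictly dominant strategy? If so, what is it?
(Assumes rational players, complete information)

Yes, Player 1's strictly dominant strategy is A

Work:
A strategy strictly dominates another if it gives a strictly higher payoff against every opponent action. Compare each pair of P1's strategies column-by-column:
  A vs B: [6 vs 1, 6 vs 1] → A strictly dominates B
  B vs A: [1 vs 6, 1 vs 6] → B does not strictly dominate A (column X: 1 ≤ 6)
A strictly dominates every other strategy → strictly dominant.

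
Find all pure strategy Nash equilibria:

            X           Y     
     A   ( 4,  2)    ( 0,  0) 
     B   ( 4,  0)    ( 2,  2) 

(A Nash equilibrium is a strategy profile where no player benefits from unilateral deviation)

Nash equilibrium: (A, X), (B, Y)

Work:
Best responses:
  P1 vs X: payoffs [4, 4] → best response A/B (payoff 4)
  P1 vs Y: payoffs [0, 2] → best response B (payoff 2)
  P2 vs A: payoffs [2, 0] → best response X (payoff 2)
  P2 vs B: payoffs [0, 2] → best response Y (payoff 2)
Mutual best responses: (A,X), (B,Y) → Nash equilibria.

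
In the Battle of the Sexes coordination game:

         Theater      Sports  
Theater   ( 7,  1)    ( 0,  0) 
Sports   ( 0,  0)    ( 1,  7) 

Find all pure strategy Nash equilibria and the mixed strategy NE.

Pure NE: (Theater, Theater) and (Sports, Sports); Mixed NE: p = 0.875, q = 0.125

Work:
Check pure NE:
(Theater, Theater): (7, 1) - no unilateral deviation beneficial
(Sports, Sports): (1, 7) - no unilateral deviation beneficial
Mixed NE: P1 plays Theater with p = 0.875, P2 plays Theater with q = 0.125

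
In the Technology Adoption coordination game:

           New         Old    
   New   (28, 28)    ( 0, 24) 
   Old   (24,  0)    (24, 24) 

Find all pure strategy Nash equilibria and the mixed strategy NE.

Pure NE: (New, New) and (Old, Old); Mixed NE: p = 0.8571, q = 0.8571

Work:
Check pure NE:
(New, New): (28, 28) - no unilateral deviation beneficial
(Old, Old): (24, 24) - no unilateral deviation beneficial
Mixed NE: P1 plays New with p = 0.8571, P2 plays New with q = 0.8571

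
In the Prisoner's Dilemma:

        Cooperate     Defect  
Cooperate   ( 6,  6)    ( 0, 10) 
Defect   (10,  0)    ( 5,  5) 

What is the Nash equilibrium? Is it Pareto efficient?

(Defect, Defect) is NE; not Pareto efficient

Work:
Defect dominates Cooperate for both players:
If P2 cooperates: Defect (10) > Cooperate (6)
If P2 defects: Defect (5) > Cooperate (0)
NE: (Defect, Defect) with payoff (5, 5)
But (Cooperate, Cooperate) = (6, 6) Pareto dominates (5, 5)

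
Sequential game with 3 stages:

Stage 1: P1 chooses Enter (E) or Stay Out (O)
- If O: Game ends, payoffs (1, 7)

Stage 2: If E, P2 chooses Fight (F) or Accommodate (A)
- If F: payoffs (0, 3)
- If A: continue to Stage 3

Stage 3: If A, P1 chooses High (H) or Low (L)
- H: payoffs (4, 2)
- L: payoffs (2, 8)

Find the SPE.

SPE: (O, F, H); Outcome (1, 7)

Work:
Stage 3: P1 chooses H (4 vs 2)
Stage 2: P2: F->3, A->2 (anticipating H). Choose F
Stage 1: P1: O->1, E->0 (anticipating F, H). Choose O
SPE path: O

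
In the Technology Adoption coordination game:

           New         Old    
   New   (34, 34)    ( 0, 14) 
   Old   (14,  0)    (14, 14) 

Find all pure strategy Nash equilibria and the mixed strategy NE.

Pure NE: (New, New) and (Old, Old); Mixed NE: p = 0.4118, q = 0.4118

Work:
Check pure NE:
(New, New): (34, 34) - no unilateral deviation beneficial
(Old, Old): (14, 14) - no unilateral deviation beneficial
Mixed NE: P1 plays New with p = 0.4118, P2 plays New with q = 0.4118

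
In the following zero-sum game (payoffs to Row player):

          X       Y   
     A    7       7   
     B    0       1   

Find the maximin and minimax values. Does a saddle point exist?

Maximin = 7, Minimax = 7, Saddle: True

Work:
Row minimums: [7, 0] → maximin = 7
Column maximums: [7, 7] → minimax = 7
Saddle point exists! Game value = 7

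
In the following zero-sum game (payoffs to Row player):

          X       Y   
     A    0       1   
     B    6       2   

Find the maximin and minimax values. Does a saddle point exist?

Maximin = 2, Minimax = 2, Saddle: True

Work:
Row minimums: [0, 2] → maximin = 2
Column maximums: [6, 2] → minimax = 2
Saddle point exists! Game value = 2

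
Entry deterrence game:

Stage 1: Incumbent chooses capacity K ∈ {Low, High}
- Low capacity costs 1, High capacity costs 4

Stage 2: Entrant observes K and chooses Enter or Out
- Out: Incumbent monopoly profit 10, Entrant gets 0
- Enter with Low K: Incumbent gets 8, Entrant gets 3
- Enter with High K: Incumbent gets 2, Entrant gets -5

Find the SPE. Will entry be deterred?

SPE: (Low, Enter|Low, Out|High); Entry not deterred. Incumbent net profit = 7, Entrant gets 3

Work:
After Low K: Entrant enters (3 > 0)
After High K: Entrant stays out (-5 < 0)
Incumbent: Low → 8−1=7, High → 10−4=6
Incumbent chooses Low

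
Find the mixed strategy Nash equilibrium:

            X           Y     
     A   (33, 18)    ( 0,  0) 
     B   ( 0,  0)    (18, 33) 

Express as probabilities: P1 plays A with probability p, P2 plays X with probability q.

p = 0.6471, q = 0.3529

Work:
Find probabilities that make opponent indifferent:
P2 chooses q to make P1 indifferent between A and B
P1 chooses p to make P2 indifferent between X and Y
Mixed NE: P1 plays (A: 0.6471, B: 0.3529), P2 plays (X: 0.3529, Y: 0.6471)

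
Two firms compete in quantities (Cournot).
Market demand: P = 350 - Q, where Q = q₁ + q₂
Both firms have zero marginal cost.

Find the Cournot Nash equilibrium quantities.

q₁* = q₂* = 116.67; P* = 116.67

Work:
Profit: π_i = P·q_i = (a - q_i - q_j)·q_i
FOC: ∂π_i/∂q_i = a - 2q_i - q_j = 0
Reaction function: q_i = (350 - q_j)/2
Symmetry: q* = 350/3 = 116.67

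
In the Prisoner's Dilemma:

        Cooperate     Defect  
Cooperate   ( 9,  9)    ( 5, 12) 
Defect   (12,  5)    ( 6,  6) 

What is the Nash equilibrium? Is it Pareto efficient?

(Defect, Defect) is NE; not Pareto efficient

Work:
Defect dominates Cooperate for both players:
If P2 cooperates: Defect (12) > Cooperate (9)
If P2 defects: Defect (6) > Cooperate (5)
NE: (Defect, Defect) with payoff (6, 6)
But (Cooperate, Cooperate) = (9, 9) Pareto dominates (6, 6)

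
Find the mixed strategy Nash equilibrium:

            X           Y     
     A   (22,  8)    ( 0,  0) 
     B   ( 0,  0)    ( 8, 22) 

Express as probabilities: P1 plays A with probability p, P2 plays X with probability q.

p = 0.7333, q = 0.2667

Work:
Find probabilities that make opponent indifferent:
P2 chooses q to make P1 indifferent between A and B
P1 chooses p to make P2 indifferent between X and Y
Mixed NE: P1 plays (A: 0.7333, B: 0.2667), P2 plays (X: 0.2667, Y: 0.7333)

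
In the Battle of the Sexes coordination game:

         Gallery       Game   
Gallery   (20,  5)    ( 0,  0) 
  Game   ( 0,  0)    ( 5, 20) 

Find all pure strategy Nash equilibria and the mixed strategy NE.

Pure NE: (Gallery, Gallery) and (Game, Game); Mixed NE: p = 0.8, q = 0.2

Work:
Check pure NE:
(Gallery, Gallery): (20, 5) - no unilateral deviation beneficial
(Game, Game): (5, 20) - no unilateral deviation beneficial
Mixed NE: P1 plays Gallery with p = 0.8, P2 plays Gallery with q = 0.2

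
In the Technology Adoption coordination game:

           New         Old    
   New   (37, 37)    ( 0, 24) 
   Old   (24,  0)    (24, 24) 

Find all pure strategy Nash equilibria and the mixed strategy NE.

Pure NE: (New, New) and (Old, Old); Mixed NE: p = 0.6486, q = 0.6486

Work:
Check pure NE:
(New, New): (37, 37) - no unilateral deviation beneficial
(Old, Old): (24, 24) - no unilateral deviation beneficial
Mixed NE: P1 plays New with p = 0.6486, P2 plays New with q = 0.6486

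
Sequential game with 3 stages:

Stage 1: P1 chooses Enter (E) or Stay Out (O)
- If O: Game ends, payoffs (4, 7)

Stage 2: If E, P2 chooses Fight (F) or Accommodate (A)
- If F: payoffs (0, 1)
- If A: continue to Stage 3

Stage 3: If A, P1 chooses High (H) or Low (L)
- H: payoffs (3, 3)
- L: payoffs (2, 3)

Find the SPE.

SPE: (O, A, H); Outcome (4, 7)

Work:
Stage 3: P1 chooses H (3 vs 2)
Stage 2: P2: F->1, A->3 (anticipating H). Choose A
Stage 1: P1: O->4, E->3 (anticipating A, H). Choose O
SPE path: O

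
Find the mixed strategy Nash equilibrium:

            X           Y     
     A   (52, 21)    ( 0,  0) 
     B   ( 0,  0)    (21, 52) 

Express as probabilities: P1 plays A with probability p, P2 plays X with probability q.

p = 0.7123, q = 0.2877

Work:
Find probabilities that make opponent indifferent:
P2 chooses q to make P1 indifferent between A and B
P1 chooses p to make P2 indifferent between X and Y
Mixed NE: P1 plays (A: 0.7123, B: 0.2877), P2 plays (X: 0.2877, Y: 0.7123)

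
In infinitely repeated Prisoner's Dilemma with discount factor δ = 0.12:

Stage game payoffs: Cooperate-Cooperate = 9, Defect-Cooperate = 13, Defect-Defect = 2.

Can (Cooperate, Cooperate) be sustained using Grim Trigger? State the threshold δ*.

δ* = 0.3636; since δ = 0.12 < 0.3636, cooperation cannot be sustained

Work:
For Grim Trigger:
Cooperate forever: 9/(1-δ)
Defect then punished: 13 + 2·δ/(1-δ)
Need: 9/(1-δ) ≥ 13 + 2·δ/(1-δ)
Solving: δ ≥ (T-R)/(T-P) = (13-9)/(13-2) = 0.3636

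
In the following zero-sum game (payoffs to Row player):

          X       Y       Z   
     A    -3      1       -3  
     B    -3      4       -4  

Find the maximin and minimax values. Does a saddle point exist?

Maximin = -3, Minimax = -3, Saddle: True

Work:
Row minimums: [-3, -4] → maximin = -3
Column maximums: [-3, 4, -3] → minimax = -3
Saddle point exists! Game value = -3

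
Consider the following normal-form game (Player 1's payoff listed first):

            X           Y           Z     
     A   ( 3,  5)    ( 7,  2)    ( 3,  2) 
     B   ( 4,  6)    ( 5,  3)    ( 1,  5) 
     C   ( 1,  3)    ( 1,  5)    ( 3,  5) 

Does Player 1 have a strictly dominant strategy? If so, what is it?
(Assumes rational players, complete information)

No strictly dominant strategy exists for Player 1

Work:
A strategy strictly dominates another if it gives a strictly higher payoff against every opponent action. Compare each pair of P1's strategies column-by-column:
  A vs B: [3 vs 4, 7 vs 5, 3 vs 1] → A does not strictly dominate B (column X: 3 ≤ 4)
  A vs C: [3 vs 1, 7 vs 1, 3 vs 3] → A does not strictly dominate C (column Z: 3 ≤ 3)
  B vs A: [4 vs 3, 5 vs 7, 1 vs 3] → B does not strictly dominate A (column Y: 5 ≤ 7)
  B vs C: [4 vs 1, 5 vs 1, 1 vs 3] → B does not strictly dominate C (column Z: 1 ≤ 3)
  C vs A: [1 vs 3, 1 vs 7, 3 vs 3] → C does not strictly dominate A (column X: 1 ≤ 3)
  C vs B: [1 vs 4, 1 vs 5, 3 vs 1] → C does not strictly dominate B (column X: 1 ≤ 4)
No single strategy strictly dominates all others → no strictly dominant strategy.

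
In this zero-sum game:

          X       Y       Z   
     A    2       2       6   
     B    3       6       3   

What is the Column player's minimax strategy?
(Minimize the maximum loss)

Column should play X, value = 3

Work:
Column player minimizes Row's maximum payoff:
Column X: max payoff to Row = 3
Column Y: max payoff to Row = 6
Column Z: max payoff to Row = 6
Minimum is 3, achieved by column X.
Minimax strategy: X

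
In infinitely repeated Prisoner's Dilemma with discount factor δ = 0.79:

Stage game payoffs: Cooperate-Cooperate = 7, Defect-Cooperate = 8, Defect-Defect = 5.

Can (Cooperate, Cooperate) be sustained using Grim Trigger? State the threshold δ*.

δ* = 0.3333; since δ = 0.79 ≥ 0.3333, cooperation can be sustained

Work:
For Grim Trigger:
Cooperate forever: 7/(1-δ)
Defect then punished: 8 + 5·δ/(1-δ)
Need: 7/(1-δ) ≥ 8 + 5·δ/(1-δ)
Solving: δ ≥ (T-R)/(T-P) = (8-7)/(8-5) = 0.3333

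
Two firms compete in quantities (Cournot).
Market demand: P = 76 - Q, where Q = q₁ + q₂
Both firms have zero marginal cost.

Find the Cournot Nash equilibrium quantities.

q₁* = q₂* = 25.33; P* = 25.33

Work:
Profit: π_i = P·q_i = (a - q_i - q_j)·q_i
FOC: ∂π_i/∂q_i = a - 2q_i - q_j = 0
Reaction function: q_i = (76 - q_j)/2
Symmetry: q* = 76/3 = 25.33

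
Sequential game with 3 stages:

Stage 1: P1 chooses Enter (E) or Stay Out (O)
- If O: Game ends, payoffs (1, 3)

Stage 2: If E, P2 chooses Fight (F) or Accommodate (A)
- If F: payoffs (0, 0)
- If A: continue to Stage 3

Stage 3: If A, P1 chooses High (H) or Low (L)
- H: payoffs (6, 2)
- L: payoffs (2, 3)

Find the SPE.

SPE: (E, A, H); Outcome (6, 2)

Work:
Stage 3: P1 chooses H (6 vs 2)
Stage 2: P2: F->0, A->2 (anticipating H). Choose A
Stage 1: P1: O->1, E->6 (anticipating A, H). Choose E
SPE path: E -> A -> H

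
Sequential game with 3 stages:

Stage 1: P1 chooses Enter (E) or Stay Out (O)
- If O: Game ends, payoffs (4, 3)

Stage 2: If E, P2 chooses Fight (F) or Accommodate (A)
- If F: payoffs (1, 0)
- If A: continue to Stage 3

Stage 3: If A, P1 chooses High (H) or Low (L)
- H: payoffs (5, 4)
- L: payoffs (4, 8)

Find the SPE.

SPE: (E, A, H); Outcome (5, 4)

Work:
Stage 3: P1 chooses H (5 vs 4)
Stage 2: P2: F->0, A->4 (anticipating H). Choose A
Stage 1: P1: O->4, E->5 (anticipating A, H). Choose E
SPE path: E -> A -> H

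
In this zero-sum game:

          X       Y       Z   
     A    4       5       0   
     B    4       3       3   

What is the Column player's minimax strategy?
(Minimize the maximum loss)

Column should play Z, value = 3

Work:
Column player minimizes Row's maximum payoff:
Column X: max payoff to Row = 4
Column Y: max payoff to Row = 5
Column Z: max payoff to Row = 3
Minimum is 3, achieved by column Z.
Minimax strategy: Z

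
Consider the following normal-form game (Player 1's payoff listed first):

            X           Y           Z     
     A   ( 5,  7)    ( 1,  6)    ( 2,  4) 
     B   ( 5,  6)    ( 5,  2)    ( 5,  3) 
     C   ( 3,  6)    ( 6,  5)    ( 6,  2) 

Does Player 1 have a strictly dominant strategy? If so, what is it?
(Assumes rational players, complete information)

No strictly dominant strategy exists for Player 1

Work:
A strategy strictly dominates another if it gives a strictly higher payoff against every opponent action. Compare each pair of P1's strategies column-by-column:
  A vs B: [5 vs 5, 1 vs 5, 2 vs 5] → A does not strictly dominate B (column X: 5 ≤ 5)
  A vs C: [5 vs 3, 1 vs 6, 2 vs 6] → A does not strictly dominate C (column Y: 1 ≤ 6)
  B vs A: [5 vs 5, 5 vs 1, 5 vs 2] → B does not strictly dominate A (column X: 5 ≤ 5)
  B vs C: [5 vs 3, 5 vs 6, 5 vs 6] → B does not strictly dominate C (column Y: 5 ≤ 6)
  C vs A: [3 vs 5, 6 vs 1, 6 vs 2] → C does not strictly dominate A (column X: 3 ≤ 5)
  C vs B: [3 vs 5, 6 vs 5, 6 vs 5] → C does not strictly dominate B (column X: 3 ≤ 5)
No single strategy strictly dominates all others → no strictly dominant strategy.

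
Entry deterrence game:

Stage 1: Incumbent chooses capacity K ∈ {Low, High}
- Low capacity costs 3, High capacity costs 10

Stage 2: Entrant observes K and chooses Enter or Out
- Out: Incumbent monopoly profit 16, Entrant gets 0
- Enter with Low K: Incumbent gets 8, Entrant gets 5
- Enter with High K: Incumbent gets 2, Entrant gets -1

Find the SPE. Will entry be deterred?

SPE: (High, Enter|Low, Out|High); Entry deterred. Incumbent net profit = 6

Work:
After Low K: Entrant enters (5 > 0)
After High K: Entrant stays out (-1 < 0)
Incumbent: Low → 8−3=5, High → 16−10=6
Incumbent chooses High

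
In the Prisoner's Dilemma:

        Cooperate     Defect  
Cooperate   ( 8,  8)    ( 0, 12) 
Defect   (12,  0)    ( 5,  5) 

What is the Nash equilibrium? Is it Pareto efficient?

(Defect, Defect) is NE; not Pareto efficient

Work:
Defect dominates Cooperate for both players:
If P2 cooperates: Defect (12) > Cooperate (8)
If P2 defects: Defect (5) > Cooperate (0)
NE: (Defect, Defect) with payoff (5, 5)
But (Cooperate, Cooperate) = (8, 8) Pareto dominates (5, 5)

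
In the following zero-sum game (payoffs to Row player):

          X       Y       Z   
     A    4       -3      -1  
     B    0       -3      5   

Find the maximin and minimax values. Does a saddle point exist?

Maximin = -3, Minimax = -3, Saddle: True

Work:
Row minimums: [-3, -3] → maximin = -3
Column maximums: [4, -3, 5] → minimax = -3
Saddle point exists! Game value = -3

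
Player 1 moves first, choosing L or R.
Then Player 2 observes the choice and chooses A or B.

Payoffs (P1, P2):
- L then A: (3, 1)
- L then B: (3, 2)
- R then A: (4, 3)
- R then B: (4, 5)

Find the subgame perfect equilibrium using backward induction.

P1 plays R, P2 plays B after L and B after R; Payoff (4, 5)

Work:
Backward induction:
After L: P2 chooses B → P1 gets 3
After R: P2 chooses B → P1 gets 4
P1 chooses R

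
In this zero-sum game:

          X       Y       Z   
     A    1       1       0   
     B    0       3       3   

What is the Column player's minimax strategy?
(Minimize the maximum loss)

Column should play X, value = 1

Work:
Column player minimizes Row's maximum payoff:
Column X: max payoff to Row = 1
Column Y: max payoff to Row = 3
Column Z: max payoff to Row = 3
Minimum is 1, achieved by column X.
Minimax strategy: X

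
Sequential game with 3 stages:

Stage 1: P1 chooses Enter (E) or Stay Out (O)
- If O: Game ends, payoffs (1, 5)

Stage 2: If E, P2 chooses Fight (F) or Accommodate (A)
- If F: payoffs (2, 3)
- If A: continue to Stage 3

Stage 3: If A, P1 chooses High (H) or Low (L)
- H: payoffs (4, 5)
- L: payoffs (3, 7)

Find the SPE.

SPE: (E, A, H); Outcome (4, 5)

Work:
Stage 3: P1 chooses H (4 vs 3)
Stage 2: P2: F->3, A->5 (anticipating H). Choose A
Stage 1: P1: O->1, E->4 (anticipating A, H). Choose E
SPE path: E -> A -> H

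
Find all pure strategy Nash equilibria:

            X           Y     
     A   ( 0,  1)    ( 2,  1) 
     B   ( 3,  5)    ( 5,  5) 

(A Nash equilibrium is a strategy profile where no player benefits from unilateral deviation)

Nash equilibrium: (B, X), (B, Y)

Work:
Best responses:
  P1 vs X: payoffs [0, 3] → best response B (payoff 3)
  P1 vs Y: payoffs [2, 5] → best response B (payoff 5)
  P2 vs A: payoffs [1, 1] → best response X/Y (payoff 1)
  P2 vs B: payoffs [5, 5] → best response X/Y (payoff 5)
Mutual best responses: (B,X), (B,Y) → Nash equilibria.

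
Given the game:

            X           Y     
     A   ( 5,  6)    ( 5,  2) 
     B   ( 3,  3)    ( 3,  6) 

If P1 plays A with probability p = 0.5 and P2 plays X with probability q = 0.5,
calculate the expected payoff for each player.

E[P1] = 4.0, E[P2] = 4.25

Work:
E[P1] = p·q·π₁(A,X) + p·(1-q)·π₁(A,Y) + (1-p)·q·π₁(B,X) + (1-p)·(1-q)·π₁(B,Y)
= 0.5·0.5·5 + 0.5·0.5·5 + 0.5·0.5·3 + 0.5·0.5·3
= 4.0

E[P2] = 4.25 (similar calculation)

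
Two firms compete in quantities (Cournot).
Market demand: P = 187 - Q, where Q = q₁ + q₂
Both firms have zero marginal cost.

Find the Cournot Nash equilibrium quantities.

q₁* = q₂* = 62.33; P* = 62.33

Work:
Profit: π_i = P·q_i = (a - q_i - q_j)·q_i
FOC: ∂π_i/∂q_i = a - 2q_i - q_j = 0
Reaction function: q_i = (187 - q_j)/2
Symmetry: q* = 187/3 = 62.33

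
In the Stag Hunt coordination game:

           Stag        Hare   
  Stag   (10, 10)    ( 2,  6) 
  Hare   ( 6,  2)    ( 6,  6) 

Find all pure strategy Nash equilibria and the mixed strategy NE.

Pure NE: (Stag, Stag) and (Hare, Hare); Mixed NE: p = 0.5, q = 0.5

Work:
Check pure NE:
(Stag, Stag): (10, 10) - no unilateral deviation beneficial
(Hare, Hare): (6, 6) - no unilateral deviation beneficial
Mixed NE: P1 plays Stag with p = 0.5, P2 plays Stag with q = 0.5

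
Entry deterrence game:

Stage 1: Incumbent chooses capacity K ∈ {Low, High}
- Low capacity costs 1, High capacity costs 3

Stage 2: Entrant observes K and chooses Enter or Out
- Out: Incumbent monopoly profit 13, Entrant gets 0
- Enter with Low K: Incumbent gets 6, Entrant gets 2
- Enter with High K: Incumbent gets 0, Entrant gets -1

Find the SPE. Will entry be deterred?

SPE: (High, Enter|Low, Out|High); Entry deterred. Incumbent net profit = 10

Work:
After Low K: Entrant enters (2 > 0)
After High K: Entrant stays out (-1 < 0)
Incumbent: Low → 6−1=5, High → 13−3=10
Incumbent chooses High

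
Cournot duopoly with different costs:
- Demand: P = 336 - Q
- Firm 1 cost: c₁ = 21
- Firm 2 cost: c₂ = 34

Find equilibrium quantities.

q₁* = 109.33, q₂* = 96.33

Work:
Reaction: q₁ = (336 - 21 - q₂)/2
Reaction: q₂ = (336 - 34 - q₁)/2
Solve simultaneously:
q₁* = (336 - 2×21 + 34)/3 = 109.33
q₂* = (336 - 2×34 + 21)/3 = 96.33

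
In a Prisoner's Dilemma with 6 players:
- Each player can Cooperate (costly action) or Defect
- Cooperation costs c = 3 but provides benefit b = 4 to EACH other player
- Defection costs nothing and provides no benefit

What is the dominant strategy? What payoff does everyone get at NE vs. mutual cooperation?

Dominant: Defect; NE payoff = 0; Coop payoff = 17

Work:
Defect dominates (saves cost c = 3, benefit to others is external)
NE: All defect → everyone gets 0
If all cooperate: each receives (5)×4 - 3 = 17
Social dilemma: 17 > 0 but NE gives 0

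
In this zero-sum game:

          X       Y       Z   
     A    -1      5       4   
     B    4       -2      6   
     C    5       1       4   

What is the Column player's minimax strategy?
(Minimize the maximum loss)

Column should play X or Y (all achieve the minimum), value = 5

Work:
Column player minimizes Row's maximum payoff:
Column X: max payoff to Row = 5
Column Y: max payoff to Row = 5
Column Z: max payoff to Row = 6
Minimum is 5, achieved by columns X, Y (tied).
Each of X or Y is a minimax strategy.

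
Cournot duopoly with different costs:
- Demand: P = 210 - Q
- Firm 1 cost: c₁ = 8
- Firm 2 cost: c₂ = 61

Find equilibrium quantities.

q₁* = 85.0, q₂* = 32.0

Work:
Reaction: q₁ = (210 - 8 - q₂)/2
Reaction: q₂ = (210 - 61 - q₁)/2
Solve simultaneously:
q₁* = (210 - 2×8 + 61)/3 = 85.0
q₂* = (210 - 2×61 + 8)/3 = 32.0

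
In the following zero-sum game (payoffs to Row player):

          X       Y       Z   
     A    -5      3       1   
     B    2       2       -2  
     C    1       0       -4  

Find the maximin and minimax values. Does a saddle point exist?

Maximin = -2, Minimax = 1, Saddle: False

Work:
Row minimums: [-5, -2, -4] → maximin = -2
Column maximums: [2, 3, 1] → minimax = 1
No saddle point (maximin ≠ minimax). Mixed strategy needed.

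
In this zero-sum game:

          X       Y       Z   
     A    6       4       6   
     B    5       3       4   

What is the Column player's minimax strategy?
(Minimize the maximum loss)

Column should play Y, value = 4

Work:
Column player minimizes Row's maximum payoff:
Column X: max payoff to Row = 6
Column Y: max payoff to Row = 4
Column Z: max payoff to Row = 6
Minimum is 4, achieved by column Y.
Minimax strategy: Y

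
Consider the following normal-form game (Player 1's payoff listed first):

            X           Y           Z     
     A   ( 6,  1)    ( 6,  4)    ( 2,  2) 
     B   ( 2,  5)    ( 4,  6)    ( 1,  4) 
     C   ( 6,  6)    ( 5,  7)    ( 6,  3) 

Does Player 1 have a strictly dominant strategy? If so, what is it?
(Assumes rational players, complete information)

No strictly dominant strategy exists for Player 1

Work:
A strategy strictly dominates another if it gives a strictly higher payoff against every opponent action. Compare each pair of P1's strategies column-by-column:
  A vs B: [6 vs 2, 6 vs 4, 2 vs 1] → A strictly dominates B
  A vs C: [6 vs 6, 6 vs 5, 2 vs 6] → A does not strictly dominate C (column X: 6 ≤ 6)
  B vs A: [2 vs 6, 4 vs 6, 1 vs 2] → B does not strictly dominate A (column X: 2 ≤ 6)
  B vs C: [2 vs 6, 4 vs 5, 1 vs 6] → B does not strictly dominate C (column X: 2 ≤ 6)
  C vs A: [6 vs 6, 5 vs 6, 6 vs 2] → C does not strictly dominate A (column X: 6 ≤ 6)
  C vs B: [6 vs 2, 5 vs 4, 6 vs 1] → C strictly dominates B
No single strategy strictly dominates all others → no strictly dominant strategy.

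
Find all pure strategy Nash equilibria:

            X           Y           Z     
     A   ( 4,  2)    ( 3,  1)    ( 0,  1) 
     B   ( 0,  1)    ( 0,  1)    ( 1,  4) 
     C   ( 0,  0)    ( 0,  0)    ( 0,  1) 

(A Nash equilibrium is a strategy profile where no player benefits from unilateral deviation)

Nash equilibrium: (A, X), (B, Z)

Work:
Best responses:
  P1 vs X: payoffs [4, 0, 0] → best response A (payoff 4)
  P1 vs Y: payoffs [3, 0, 0] → best response A (payoff 3)
  P1 vs Z: payoffs [0, 1, 0] → best response B (payoff 1)
  P2 vs A: payoffs [2, 1, 1] → best response X (payoff 2)
  P2 vs B: payoffs [1, 1, 4] → best response Z (payoff 4)
  P2 vs C: payoffs [0, 0, 1] → best response Z (payoff 1)
Mutual best responses: (A,X), (B,Z) → Nash equilibria.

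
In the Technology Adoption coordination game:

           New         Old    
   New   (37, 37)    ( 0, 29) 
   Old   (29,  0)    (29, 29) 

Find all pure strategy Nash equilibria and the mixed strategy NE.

Pure NE: (New, New) and (Old, Old); Mixed NE: p = 0.7838, q = 0.7838

Work:
Check pure NE:
(New, New): (37, 37) - no unilateral deviation beneficial
(Old, Old): (29, 29) - no unilateral deviation beneficial
Mixed NE: P1 plays New with p = 0.7838, P2 plays New with q = 0.7838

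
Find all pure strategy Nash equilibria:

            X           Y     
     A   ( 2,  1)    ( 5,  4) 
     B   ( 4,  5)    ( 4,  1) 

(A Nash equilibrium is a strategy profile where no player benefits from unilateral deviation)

Nash equilibrium: (A, Y), (B, X)

Work:
Best responses:
  P1 vs X: payoffs [2, 4] → best response B (payoff 4)
  P1 vs Y: payoffs [5, 4] → best response A (payoff 5)
  P2 vs A: payoffs [1, 4] → best response Y (payoff 4)
  P2 vs B: payoffs [5, 1] → best response X (payoff 5)
Mutual best responses: (A,Y), (B,X) → Nash equilibria.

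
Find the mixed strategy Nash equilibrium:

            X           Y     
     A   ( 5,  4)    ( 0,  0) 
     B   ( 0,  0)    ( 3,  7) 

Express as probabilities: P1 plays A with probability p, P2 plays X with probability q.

p = 0.6364, q = 0.375

Work:
Find probabilities that make opponent indifferent:
P2 chooses q to make P1 indifferent between A and B
P1 chooses p to make P2 indifferent between X and Y
Mixed NE: P1 plays (A: 0.6364, B: 0.3636), P2 plays (X: 0.375, Y: 0.625)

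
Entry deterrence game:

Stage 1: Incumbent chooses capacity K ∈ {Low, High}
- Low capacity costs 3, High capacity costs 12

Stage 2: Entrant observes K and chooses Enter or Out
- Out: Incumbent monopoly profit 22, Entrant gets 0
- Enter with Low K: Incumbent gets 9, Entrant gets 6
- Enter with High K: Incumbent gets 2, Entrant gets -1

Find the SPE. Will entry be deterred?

SPE: (High, Enter|Low, Out|High); Entry deterred. Incumbent net profit = 10

Work:
After Low K: Entrant enters (6 > 0)
After High K: Entrant stays out (-1 < 0)
Incumbent: Low → 9−3=6, High → 22−12=10
Incumbent chooses High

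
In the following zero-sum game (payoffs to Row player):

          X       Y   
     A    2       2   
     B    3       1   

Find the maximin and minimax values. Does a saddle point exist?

Maximin = 2, Minimax = 2, Saddle: True

Work:
Row minimums: [2, 1] → maximin = 2
Column maximums: [3, 2] → minimax = 2
Saddle point exists! Game value = 2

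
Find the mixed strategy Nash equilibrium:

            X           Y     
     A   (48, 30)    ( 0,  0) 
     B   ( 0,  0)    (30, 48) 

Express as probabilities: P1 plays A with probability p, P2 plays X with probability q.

p = 0.6154, q = 0.3846

Work:
Find probabilities that make opponent indifferent:
P2 chooses q to make P1 indifferent between A and B
P1 chooses p to make P2 indifferent between X and Y
Mixed NE: P1 plays (A: 0.6154, B: 0.3846), P2 plays (X: 0.3846, Y: 0.6154)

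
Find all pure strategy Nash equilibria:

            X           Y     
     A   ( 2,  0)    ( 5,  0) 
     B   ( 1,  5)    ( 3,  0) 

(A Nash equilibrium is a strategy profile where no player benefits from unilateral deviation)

Nash equilibrium: (A, X), (A, Y)

Work:
Best responses:
  P1 vs X: payoffs [2, 1] → best response A (payoff 2)
  P1 vs Y: payoffs [5, 3] → best response A (payoff 5)
  P2 vs A: payoffs [0, 0] → best response X/Y (payoff 0)
  P2 vs B: payoffs [5, 0] → best response X (payoff 5)
Mutual best responses: (A,X), (A,Y) → Nash equilibria.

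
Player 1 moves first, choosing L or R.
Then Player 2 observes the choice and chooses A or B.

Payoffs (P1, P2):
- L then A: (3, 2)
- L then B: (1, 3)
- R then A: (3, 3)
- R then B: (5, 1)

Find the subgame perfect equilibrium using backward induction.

P1 plays R, P2 plays B after L and A after R; Payoff (3, 3)

Work:
Backward induction:
After L: P2 chooses B → P1 gets 1
After R: P2 chooses A → P1 gets 3
P1 chooses R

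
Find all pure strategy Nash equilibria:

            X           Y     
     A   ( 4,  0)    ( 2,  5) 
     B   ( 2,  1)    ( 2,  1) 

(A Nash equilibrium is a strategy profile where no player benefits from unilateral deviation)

Nash equilibrium: (A, Y), (B, Y)

Work:
Best responses:
  P1 vs X: payoffs [4, 2] → best response A (payoff 4)
  P1 vs Y: payoffs [2, 2] → best response A/B (payoff 2)
  P2 vs A: payoffs [0, 5] → best response Y (payoff 5)
  P2 vs B: payoffs [1, 1] → best response X/Y (payoff 1)
Mutual best responses: (A,Y), (B,Y) → Nash equilibria.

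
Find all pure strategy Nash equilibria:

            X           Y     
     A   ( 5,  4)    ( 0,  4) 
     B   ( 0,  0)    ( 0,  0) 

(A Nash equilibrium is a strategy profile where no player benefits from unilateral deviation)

Nash equilibrium: (A, X), (A, Y), (B, Y)

Work:
Best responses:
  P1 vs X: payoffs [5, 0] → best response A (payoff 5)
  P1 vs Y: payoffs [0, 0] → best response A/B (payoff 0)
  P2 vs A: payoffs [4, 4] → best response X/Y (payoff 4)
  P2 vs B: payoffs [0, 0] → best response X/Y (payoff 0)
Mutual best responses: (A,X), (A,Y), (B,Y) → Nash equilibria.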